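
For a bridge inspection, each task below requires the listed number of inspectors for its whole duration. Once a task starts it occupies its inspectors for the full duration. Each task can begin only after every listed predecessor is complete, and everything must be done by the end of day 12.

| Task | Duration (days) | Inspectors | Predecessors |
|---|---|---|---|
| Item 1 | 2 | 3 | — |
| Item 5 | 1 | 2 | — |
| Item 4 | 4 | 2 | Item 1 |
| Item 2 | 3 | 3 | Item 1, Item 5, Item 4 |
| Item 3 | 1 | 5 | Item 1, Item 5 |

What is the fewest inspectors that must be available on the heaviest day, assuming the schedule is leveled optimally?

Early-start (Item 1@1, Item 5@1, Item 4@3, Item 2@7, Item 3@3) gives peak 7: d1:5  d2:3  d3:7  d4:2  d5:2  d6:2  d7:3  d8:3  d9:3  d10:0  d11:0  d12:0.
Shift Item 3→10.
Schedule Item 1@1, Item 5@1, Item 4@3, Item 2@7, Item 3@10: d1:5  d2:3  d3:2  d4:2  d5:2  d6:2  d7:3  d8:3  d9:3  d10:5  d11:0  d12:0 — peak 5.

5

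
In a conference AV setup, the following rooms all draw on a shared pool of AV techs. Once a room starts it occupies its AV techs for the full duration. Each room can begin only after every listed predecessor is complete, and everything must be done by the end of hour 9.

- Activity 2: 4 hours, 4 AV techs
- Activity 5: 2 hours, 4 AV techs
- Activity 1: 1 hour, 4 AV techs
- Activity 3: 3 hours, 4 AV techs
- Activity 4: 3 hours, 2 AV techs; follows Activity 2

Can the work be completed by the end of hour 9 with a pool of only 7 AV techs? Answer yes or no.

The minimum achievable peak is 8; 7 < 8, so no feasible schedule stays within the cap.

no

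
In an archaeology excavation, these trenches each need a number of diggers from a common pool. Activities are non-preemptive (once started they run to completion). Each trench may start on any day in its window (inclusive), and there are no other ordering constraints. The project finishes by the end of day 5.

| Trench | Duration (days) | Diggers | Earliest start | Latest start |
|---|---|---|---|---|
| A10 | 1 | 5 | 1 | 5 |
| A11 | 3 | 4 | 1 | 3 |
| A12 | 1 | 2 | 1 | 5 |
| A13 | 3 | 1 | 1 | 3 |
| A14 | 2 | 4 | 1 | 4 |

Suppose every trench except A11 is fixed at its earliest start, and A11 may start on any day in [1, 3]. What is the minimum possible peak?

12

A11@1: d1:16  d2:9  d3:5  d4:0  d5:0 → peak 16
A11@2: d1:12  d2:9  d3:5  d4:4  d5:0 → peak 12
A11@3: d1:12  d2:5  d3:5  d4:4  d5:4 → peak 12
Best is A11@2, peak 12.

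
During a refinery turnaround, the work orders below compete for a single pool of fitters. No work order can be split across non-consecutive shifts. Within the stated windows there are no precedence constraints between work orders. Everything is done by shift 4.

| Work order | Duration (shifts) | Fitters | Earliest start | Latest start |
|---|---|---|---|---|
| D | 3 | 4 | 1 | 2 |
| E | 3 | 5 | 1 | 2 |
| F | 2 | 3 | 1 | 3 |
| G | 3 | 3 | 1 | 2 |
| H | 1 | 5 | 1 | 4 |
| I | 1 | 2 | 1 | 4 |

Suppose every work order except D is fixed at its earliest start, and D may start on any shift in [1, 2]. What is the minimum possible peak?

18

D@1: s1:22  s2:15  s3:12  s4:0 → peak 22
D@2: s1:18  s2:15  s3:12  s4:4 → peak 18
Best is D@2, peak 18.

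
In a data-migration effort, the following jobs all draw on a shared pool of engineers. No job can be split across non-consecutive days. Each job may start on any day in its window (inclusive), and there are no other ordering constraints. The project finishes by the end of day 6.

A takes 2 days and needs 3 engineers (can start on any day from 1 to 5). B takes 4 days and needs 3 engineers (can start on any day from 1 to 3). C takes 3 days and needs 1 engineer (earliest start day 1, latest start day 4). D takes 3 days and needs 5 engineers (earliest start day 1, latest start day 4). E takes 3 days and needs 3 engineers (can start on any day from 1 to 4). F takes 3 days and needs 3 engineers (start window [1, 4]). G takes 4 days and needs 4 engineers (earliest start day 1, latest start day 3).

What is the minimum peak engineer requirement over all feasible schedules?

13

Early-start (A@1, B@1, C@1, D@1, E@1, F@1, G@1) gives peak 22: d1:22  d2:22  d3:19  d4:7  d5:0  d6:0.
Shift E→4, F→4, G→3.
Schedule A@1, B@1, C@1, D@1, E@4, F@4, G@3: d1:12  d2:12  d3:13  d4:13  d5:10  d6:10 — peak 13.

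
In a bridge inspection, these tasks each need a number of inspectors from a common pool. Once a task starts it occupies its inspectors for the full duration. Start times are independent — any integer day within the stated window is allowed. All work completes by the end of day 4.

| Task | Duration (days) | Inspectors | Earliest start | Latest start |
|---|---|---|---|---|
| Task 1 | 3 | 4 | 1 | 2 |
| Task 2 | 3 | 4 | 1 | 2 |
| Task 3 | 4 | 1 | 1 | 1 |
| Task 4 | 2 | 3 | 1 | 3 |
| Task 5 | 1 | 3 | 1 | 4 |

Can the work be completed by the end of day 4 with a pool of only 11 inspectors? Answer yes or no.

The minimum achievable peak is 12; 11 < 12, so no feasible schedule stays within the cap.

no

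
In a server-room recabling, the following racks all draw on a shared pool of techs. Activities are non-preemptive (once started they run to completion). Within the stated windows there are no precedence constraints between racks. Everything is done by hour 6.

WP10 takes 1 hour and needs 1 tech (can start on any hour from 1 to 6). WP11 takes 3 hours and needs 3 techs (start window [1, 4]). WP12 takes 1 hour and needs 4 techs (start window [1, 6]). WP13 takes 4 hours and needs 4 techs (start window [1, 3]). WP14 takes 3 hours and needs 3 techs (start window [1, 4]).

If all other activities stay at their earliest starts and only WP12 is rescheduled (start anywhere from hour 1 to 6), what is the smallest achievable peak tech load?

11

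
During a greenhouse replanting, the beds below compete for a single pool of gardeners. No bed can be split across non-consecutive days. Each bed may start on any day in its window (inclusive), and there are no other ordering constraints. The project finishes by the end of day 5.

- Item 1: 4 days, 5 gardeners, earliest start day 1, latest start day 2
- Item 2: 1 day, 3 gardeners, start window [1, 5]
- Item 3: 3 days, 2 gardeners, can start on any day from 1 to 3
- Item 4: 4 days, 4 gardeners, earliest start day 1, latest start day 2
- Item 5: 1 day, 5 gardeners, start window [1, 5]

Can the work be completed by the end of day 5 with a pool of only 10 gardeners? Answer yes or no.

The minimum achievable peak is 11; 10 < 11, so no feasible schedule stays within the cap.

no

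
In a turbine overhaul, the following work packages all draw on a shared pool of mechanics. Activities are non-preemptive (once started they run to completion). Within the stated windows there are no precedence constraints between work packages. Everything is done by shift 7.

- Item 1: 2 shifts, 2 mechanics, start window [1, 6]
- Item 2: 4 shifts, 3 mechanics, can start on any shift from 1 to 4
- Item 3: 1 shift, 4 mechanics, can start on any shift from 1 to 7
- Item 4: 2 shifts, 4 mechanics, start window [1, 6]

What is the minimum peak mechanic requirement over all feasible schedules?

Early-start (Item 1@1, Item 2@1, Item 3@1, Item 4@1) gives peak 13: s1:13  s2:9  s3:3  s4:3  s5:0  s6:0  s7:0.
Shift Item 3→5, Item 4→6.
Schedule Item 1@1, Item 2@1, Item 3@5, Item 4@6: s1:5  s2:5  s3:3  s4:3  s5:4  s6:4  s7:4 — peak 5.

5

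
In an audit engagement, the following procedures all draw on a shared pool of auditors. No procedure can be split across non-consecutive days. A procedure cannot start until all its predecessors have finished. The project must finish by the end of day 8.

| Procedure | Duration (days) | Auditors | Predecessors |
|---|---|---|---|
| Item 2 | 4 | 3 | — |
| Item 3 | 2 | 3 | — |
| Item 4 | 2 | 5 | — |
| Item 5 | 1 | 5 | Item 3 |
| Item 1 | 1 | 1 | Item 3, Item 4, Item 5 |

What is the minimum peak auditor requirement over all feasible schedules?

6

Early-start (Item 2@1, Item 3@1, Item 4@1, Item 5@3, Item 1@4) gives peak 11: d1:11  d2:11  d3:8  d4:4  d5:0  d6:0  d7:0  d8:0.
Shift Item 4→5, Item 5→7, Item 1→8.
Schedule Item 2@1, Item 3@1, Item 4@5, Item 5@7, Item 1@8: d1:6  d2:6  d3:3  d4:3  d5:5  d6:5  d7:5  d8:1 — peak 6.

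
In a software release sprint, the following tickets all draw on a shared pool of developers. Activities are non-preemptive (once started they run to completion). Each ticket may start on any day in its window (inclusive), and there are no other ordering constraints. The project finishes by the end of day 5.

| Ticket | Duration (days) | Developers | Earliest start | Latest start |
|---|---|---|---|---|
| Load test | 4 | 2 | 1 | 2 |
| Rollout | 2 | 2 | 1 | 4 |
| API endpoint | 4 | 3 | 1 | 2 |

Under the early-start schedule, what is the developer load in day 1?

7

At early start, day 1 has: Load test, Rollout, API endpoint.
Demand: 2 + 2 + 3 = 7.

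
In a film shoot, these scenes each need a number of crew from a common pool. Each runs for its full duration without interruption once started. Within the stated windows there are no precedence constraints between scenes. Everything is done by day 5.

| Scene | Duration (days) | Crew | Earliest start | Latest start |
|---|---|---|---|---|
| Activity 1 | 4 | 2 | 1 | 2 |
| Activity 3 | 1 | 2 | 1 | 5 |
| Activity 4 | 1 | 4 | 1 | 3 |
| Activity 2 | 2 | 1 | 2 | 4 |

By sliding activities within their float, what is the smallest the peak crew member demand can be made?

Early-start (Activity 1@1, Activity 3@1, Activity 4@1, Activity 2@2) gives peak 8: d1:8  d2:3  d3:3  d4:2  d5:0.
Shift Activity 1→2, Activity 3→2, Activity 2→3.
Schedule Activity 1@2, Activity 3@2, Activity 4@1, Activity 2@3: d1:4  d2:4  d3:3  d4:3  d5:2 — peak 4.
Total crew member-days = 16 over 5 days ⇒ peak ≥ ⌈16/5⌉ = 4, so 4 is optimal.

4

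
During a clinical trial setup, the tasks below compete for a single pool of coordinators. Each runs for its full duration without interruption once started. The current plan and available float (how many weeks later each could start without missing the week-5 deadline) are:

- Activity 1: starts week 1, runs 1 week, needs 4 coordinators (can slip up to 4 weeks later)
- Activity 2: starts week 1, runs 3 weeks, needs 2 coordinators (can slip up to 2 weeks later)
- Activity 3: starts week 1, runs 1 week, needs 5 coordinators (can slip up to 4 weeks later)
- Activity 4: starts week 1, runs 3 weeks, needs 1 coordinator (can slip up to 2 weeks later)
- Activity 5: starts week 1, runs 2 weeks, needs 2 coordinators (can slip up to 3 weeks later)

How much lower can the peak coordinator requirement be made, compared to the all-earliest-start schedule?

Early-start peak: w1:14  w2:5  w3:3  w4:0  w5:0 ⇒ 14.
Leveled (Activity 1@1, Activity 2@2, Activity 3@5, Activity 4@1, Activity 5@2): w1:5  w2:5  w3:5  w4:2  w5:5 ⇒ 5.
Reduction 14 − 5 = 9.

9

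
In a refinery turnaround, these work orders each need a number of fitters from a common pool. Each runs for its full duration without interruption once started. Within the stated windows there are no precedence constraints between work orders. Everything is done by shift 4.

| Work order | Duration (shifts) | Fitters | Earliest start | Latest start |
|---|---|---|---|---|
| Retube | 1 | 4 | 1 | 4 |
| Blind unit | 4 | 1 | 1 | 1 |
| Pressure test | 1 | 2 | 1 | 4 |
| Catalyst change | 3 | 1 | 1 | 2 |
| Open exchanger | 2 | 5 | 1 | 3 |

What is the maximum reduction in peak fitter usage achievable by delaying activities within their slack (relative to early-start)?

Early-start peak: s1:13  s2:7  s3:2  s4:1 ⇒ 13.
Leveled (Retube@1, Blind unit@1, Pressure test@1, Catalyst change@2, Open exchanger@2): s1:7  s2:7  s3:7  s4:2 ⇒ 7.
Reduction 13 − 7 = 6.

6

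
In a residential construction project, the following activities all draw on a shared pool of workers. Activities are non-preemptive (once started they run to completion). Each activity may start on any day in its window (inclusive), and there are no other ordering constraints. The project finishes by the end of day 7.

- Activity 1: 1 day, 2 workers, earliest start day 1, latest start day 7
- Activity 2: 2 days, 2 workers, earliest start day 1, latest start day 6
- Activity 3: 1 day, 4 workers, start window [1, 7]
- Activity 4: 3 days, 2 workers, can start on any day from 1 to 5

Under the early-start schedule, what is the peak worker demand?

Early-start schedule: Activity 1@1, Activity 2@1, Activity 3@1, Activity 4@1.
Load per day: day 1: 10, day 2: 4, day 3: 2, day 4: 0, day 5: 0, day 6: 0, day 7: 0.
Peak is 10.

10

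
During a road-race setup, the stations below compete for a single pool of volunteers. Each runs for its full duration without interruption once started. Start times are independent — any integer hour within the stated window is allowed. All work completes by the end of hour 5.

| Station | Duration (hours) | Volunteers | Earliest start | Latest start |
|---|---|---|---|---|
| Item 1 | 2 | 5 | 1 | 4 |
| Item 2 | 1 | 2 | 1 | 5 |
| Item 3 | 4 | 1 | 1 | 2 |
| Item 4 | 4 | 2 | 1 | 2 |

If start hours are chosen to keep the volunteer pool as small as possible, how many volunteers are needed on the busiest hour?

Early-start (Item 1@1, Item 2@1, Item 3@1, Item 4@1) gives peak 10: h1:10  h2:8  h3:3  h4:3  h5:0.
Shift Item 4→2.
Schedule Item 1@1, Item 2@1, Item 3@1, Item 4@2: h1:8  h2:8  h3:3  h4:3  h5:2 — peak 8.

8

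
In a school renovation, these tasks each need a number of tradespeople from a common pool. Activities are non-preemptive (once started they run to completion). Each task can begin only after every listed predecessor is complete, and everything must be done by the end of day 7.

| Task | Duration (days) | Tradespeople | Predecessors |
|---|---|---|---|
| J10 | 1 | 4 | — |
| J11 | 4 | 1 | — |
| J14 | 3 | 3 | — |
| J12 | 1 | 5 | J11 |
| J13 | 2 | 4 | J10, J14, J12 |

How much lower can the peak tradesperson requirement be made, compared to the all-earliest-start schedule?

3

Early-start peak: d1:8  d2:4  d3:4  d4:1  d5:5  d6:4  d7:4 ⇒ 8.
Leveled (J10@1, J11@1, J14@2, J12@5, J13@6): d1:5  d2:4  d3:4  d4:4  d5:5  d6:4  d7:4 ⇒ 5.
Reduction 8 − 5 = 3.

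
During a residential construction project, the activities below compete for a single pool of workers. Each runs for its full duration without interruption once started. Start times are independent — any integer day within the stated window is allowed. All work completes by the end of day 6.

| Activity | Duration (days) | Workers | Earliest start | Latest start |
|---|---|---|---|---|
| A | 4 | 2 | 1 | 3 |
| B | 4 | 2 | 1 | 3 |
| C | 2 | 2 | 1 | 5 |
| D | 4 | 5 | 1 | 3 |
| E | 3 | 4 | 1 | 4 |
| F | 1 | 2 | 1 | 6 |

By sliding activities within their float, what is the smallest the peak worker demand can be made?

Early-start (A@1, B@1, C@1, D@1, E@1, F@1) gives peak 17: d1:17  d2:15  d3:13  d4:9  d5:0  d6:0.
Shift E→3.
Schedule A@1, B@1, C@1, D@1, E@3, F@1: d1:13  d2:11  d3:13  d4:13  d5:4  d6:0 — peak 13.

13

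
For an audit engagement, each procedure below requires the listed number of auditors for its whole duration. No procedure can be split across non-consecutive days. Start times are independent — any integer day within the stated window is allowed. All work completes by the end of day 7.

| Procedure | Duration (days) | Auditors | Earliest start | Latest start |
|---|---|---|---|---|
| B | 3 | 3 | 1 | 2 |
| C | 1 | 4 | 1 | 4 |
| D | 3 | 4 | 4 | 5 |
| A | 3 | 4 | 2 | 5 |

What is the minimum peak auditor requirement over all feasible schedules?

Early-start (B@1, C@1, D@4, A@2) gives peak 8: d1:7  d2:7  d3:7  d4:8  d5:4  d6:4  d7:0.
Shift D→5.
Schedule B@1, C@1, D@5, A@2: d1:7  d2:7  d3:7  d4:4  d5:4  d6:4  d7:4 — peak 7.

7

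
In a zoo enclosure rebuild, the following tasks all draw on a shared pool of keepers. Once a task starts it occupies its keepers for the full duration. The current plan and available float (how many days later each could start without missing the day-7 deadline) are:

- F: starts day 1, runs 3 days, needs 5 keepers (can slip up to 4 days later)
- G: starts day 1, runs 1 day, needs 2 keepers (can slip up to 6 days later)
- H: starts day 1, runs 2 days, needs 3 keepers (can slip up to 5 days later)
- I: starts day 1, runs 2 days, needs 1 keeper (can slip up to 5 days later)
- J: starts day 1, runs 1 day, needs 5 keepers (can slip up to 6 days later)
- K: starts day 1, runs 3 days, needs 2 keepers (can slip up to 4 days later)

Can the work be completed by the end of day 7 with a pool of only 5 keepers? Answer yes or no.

no

Total keeper-days = 36; over 7 days the average is 36/7 > 5, so some day must exceed 5.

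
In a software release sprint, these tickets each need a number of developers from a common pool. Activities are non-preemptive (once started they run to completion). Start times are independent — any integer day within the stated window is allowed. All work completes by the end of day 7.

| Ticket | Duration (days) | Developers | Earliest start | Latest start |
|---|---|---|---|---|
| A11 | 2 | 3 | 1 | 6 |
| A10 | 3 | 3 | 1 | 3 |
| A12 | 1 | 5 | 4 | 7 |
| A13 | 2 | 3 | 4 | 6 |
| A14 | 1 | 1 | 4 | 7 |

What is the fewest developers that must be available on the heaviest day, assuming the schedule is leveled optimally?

6

Early-start (A11@1, A10@1, A12@4, A13@4, A14@4) gives peak 9: d1:6  d2:6  d3:3  d4:9  d5:3  d6:0  d7:0.
Shift A13→5.
Schedule A11@1, A10@1, A12@4, A13@5, A14@4: d1:6  d2:6  d3:3  d4:6  d5:3  d6:3  d7:0 — peak 6.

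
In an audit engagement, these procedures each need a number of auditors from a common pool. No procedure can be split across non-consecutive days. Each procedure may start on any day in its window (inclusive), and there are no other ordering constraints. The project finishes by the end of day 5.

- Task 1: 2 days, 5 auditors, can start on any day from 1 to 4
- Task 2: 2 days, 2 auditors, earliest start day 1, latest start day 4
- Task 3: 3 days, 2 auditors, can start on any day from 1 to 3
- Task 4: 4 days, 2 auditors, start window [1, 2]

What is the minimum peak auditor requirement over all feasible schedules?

7

Early-start (Task 1@1, Task 2@1, Task 3@1, Task 4@1) gives peak 11: d1:11  d2:11  d3:4  d4:2  d5:0.
Shift Task 2→3, Task 3→3.
Schedule Task 1@1, Task 2@3, Task 3@3, Task 4@1: d1:7  d2:7  d3:6  d4:6  d5:2 — peak 7.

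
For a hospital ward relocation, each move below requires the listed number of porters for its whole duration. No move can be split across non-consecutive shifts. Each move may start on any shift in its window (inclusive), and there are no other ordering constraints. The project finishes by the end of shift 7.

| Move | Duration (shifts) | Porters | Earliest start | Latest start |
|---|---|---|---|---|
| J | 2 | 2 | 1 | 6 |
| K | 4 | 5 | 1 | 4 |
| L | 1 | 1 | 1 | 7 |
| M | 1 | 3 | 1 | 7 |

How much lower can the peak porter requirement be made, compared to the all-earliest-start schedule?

Early-start peak: s1:11  s2:7  s3:5  s4:5  s5:0  s6:0  s7:0 ⇒ 11.
Leveled (J@1, K@3, L@1, M@2): s1:3  s2:5  s3:5  s4:5  s5:5  s6:5  s7:0 ⇒ 5.
Reduction 11 − 5 = 6.

6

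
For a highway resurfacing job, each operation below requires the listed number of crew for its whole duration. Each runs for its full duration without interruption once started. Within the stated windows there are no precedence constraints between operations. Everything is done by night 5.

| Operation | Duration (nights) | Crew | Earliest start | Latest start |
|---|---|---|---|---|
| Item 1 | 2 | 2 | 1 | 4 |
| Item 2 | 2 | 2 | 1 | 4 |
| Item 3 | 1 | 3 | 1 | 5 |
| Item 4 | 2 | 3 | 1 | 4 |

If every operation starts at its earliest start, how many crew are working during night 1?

10

At early start, night 1 has: Item 1, Item 2, Item 3, Item 4.
Demand: 2 + 2 + 3 + 3 = 10.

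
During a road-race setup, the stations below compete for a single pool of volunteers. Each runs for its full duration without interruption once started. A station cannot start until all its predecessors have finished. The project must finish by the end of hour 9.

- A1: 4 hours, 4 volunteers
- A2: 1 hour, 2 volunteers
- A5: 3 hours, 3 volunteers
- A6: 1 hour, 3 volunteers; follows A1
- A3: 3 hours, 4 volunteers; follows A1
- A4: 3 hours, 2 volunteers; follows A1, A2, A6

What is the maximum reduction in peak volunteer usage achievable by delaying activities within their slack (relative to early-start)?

Early-start peak: h1:9  h2:7  h3:7  h4:4  h5:7  h6:6  h7:6  h8:2  h9:0 ⇒ 9.
Leveled (A1@1, A2@1, A5@2, A6@5, A3@5, A4@6): h1:6  h2:7  h3:7  h4:7  h5:7  h6:6  h7:6  h8:2  h9:0 ⇒ 7.
Reduction 9 − 7 = 2.

2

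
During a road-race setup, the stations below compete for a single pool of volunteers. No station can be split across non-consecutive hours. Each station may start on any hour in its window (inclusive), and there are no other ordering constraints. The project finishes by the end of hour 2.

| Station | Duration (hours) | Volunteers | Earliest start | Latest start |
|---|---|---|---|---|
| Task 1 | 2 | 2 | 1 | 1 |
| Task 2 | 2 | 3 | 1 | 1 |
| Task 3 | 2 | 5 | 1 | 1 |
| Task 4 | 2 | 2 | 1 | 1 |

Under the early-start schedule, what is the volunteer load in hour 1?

12

At early start, hour 1 has: Task 1, Task 2, Task 3, Task 4.
Demand: 2 + 3 + 5 + 2 = 12.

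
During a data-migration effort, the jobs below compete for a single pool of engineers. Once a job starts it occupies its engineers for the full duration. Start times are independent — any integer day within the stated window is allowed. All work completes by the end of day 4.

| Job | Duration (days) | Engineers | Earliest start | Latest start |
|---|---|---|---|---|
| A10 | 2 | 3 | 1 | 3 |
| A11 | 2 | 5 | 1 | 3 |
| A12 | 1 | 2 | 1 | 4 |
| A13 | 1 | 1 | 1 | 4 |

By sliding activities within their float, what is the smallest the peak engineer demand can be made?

Early-start (A10@1, A11@1, A12@1, A13@1) gives peak 11: d1:11  d2:8  d3:0  d4:0.
Shift A11→3, A13→2.
Schedule A10@1, A11@3, A12@1, A13@2: d1:5  d2:4  d3:5  d4:5 — peak 5.
Total engineer-days = 19 over 4 days ⇒ peak ≥ ⌈19/4⌉ = 5, so 5 is optimal.

5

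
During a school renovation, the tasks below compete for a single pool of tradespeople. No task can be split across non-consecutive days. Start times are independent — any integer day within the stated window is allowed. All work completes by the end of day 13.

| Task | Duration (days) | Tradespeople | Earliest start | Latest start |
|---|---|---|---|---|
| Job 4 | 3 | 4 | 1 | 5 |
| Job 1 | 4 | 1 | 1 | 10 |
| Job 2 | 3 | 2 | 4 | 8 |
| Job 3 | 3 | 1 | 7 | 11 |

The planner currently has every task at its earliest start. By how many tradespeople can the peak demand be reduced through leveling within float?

Early-start peak: d1:5  d2:5  d3:5  d4:3  d5:2  d6:2  d7:1  d8:1  d9:1  d10:0  d11:0  d12:0  d13:0 ⇒ 5.
Leveled (Job 4@1, Job 1@4, Job 2@4, Job 3@7): d1:4  d2:4  d3:4  d4:3  d5:3  d6:3  d7:2  d8:1  d9:1  d10:0  d11:0  d12:0  d13:0 ⇒ 4.
Reduction 5 − 4 = 1.

1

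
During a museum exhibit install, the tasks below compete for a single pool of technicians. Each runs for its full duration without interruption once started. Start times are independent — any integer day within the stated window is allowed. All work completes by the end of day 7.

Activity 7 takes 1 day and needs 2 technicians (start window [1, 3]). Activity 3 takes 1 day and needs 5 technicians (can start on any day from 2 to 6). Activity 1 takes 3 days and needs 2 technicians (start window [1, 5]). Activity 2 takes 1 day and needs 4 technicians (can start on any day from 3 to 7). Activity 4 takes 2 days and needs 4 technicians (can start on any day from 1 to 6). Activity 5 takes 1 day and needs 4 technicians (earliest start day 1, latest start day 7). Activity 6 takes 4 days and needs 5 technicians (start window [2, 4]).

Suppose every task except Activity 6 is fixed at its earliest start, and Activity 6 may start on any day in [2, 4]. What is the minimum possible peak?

12

Activity 6@2: d1:12  d2:16  d3:11  d4:5  d5:5  d6:0  d7:0 → peak 16
Activity 6@3: d1:12  d2:11  d3:11  d4:5  d5:5  d6:5  d7:0 → peak 12
Activity 6@4: d1:12  d2:11  d3:6  d4:5  d5:5  d6:5  d7:5 → peak 12
Best is Activity 6@3, peak 12.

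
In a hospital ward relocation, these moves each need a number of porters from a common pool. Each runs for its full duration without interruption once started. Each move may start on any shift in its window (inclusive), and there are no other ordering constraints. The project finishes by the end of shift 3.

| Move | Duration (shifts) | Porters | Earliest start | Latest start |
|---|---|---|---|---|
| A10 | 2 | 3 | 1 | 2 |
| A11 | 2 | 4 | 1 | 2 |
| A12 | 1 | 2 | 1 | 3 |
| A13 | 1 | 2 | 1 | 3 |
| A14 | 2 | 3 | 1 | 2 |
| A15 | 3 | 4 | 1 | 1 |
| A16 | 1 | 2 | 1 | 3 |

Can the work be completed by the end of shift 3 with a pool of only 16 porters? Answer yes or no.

yes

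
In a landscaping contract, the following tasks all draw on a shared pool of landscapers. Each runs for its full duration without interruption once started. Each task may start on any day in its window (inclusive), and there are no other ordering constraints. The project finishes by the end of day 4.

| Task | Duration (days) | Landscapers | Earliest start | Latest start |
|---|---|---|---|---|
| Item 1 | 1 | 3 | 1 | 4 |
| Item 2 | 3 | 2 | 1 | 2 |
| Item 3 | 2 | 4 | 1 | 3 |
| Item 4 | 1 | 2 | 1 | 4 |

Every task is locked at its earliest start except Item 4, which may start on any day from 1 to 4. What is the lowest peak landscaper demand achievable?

Item 4@1: d1:11  d2:6  d3:2  d4:0 → peak 11
Item 4@2: d1:9  d2:8  d3:2  d4:0 → peak 9
Item 4@3: d1:9  d2:6  d3:4  d4:0 → peak 9
Item 4@4: d1:9  d2:6  d3:2  d4:2 → peak 9
Best is Item 4@2, peak 9.

9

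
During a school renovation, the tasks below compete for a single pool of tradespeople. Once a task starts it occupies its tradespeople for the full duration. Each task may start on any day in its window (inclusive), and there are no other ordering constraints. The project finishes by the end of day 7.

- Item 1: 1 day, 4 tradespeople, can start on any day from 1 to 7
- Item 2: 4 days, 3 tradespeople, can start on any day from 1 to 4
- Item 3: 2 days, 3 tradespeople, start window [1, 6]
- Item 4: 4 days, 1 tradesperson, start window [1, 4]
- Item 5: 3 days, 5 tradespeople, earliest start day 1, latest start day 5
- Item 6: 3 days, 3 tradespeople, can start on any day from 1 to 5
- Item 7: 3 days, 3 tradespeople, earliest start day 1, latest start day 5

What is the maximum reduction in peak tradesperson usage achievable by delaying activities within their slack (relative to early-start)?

13

Early-start peak: d1:22  d2:18  d3:15  d4:4  d5:0  d6:0  d7:0 ⇒ 22.
Leveled (Item 1@1, Item 2@1, Item 3@2, Item 4@4, Item 5@5, Item 6@2, Item 7@5): d1:7  d2:9  d3:9  d4:7  d5:9  d6:9  d7:9 ⇒ 9.
Reduction 22 − 9 = 13.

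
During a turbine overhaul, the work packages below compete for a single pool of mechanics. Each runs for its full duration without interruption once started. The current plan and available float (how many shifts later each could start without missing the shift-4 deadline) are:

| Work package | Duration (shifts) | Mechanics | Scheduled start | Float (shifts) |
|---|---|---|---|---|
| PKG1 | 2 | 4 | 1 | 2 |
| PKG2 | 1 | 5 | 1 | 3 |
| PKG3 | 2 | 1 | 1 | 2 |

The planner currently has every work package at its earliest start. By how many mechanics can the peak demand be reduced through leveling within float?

5

Early-start peak: s1:10  s2:5  s3:0  s4:0 ⇒ 10.
Leveled (PKG1@1, PKG2@3, PKG3@1): s1:5  s2:5  s3:5  s4:0 ⇒ 5.
Reduction 10 − 5 = 5.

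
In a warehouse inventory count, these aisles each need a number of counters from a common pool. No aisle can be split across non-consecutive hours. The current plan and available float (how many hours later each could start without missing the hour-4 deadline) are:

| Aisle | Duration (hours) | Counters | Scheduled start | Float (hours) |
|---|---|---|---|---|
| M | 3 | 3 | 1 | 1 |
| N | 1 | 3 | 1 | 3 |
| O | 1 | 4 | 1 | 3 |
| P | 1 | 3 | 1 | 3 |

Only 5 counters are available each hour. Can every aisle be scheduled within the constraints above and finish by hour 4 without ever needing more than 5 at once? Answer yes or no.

The minimum achievable peak is 6; 5 < 6, so no feasible schedule stays within the cap.

no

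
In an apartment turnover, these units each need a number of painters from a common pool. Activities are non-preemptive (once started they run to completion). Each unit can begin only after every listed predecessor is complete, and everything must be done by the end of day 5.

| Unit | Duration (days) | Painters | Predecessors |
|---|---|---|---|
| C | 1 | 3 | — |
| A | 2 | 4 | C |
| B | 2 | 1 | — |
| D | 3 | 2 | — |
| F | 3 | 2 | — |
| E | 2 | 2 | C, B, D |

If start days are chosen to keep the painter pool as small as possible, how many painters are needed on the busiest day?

Early-start (C@1, A@2, B@1, D@1, F@1, E@4) gives peak 9: d1:8  d2:9  d3:8  d4:2  d5:2.
Shift A→4, B→2.
Schedule C@1, A@4, B@2, D@1, F@1, E@4: d1:7  d2:5  d3:5  d4:6  d5:6 — peak 7.

7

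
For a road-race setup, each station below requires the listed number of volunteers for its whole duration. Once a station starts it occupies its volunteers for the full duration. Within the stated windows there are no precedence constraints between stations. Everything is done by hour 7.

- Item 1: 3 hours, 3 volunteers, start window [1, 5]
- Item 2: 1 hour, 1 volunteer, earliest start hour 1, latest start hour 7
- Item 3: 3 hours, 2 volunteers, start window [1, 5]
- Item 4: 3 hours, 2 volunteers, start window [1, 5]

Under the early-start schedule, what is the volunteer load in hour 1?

At early start, hour 1 has: Item 1, Item 2, Item 3, Item 4.
Demand: 3 + 1 + 2 + 2 = 8.

8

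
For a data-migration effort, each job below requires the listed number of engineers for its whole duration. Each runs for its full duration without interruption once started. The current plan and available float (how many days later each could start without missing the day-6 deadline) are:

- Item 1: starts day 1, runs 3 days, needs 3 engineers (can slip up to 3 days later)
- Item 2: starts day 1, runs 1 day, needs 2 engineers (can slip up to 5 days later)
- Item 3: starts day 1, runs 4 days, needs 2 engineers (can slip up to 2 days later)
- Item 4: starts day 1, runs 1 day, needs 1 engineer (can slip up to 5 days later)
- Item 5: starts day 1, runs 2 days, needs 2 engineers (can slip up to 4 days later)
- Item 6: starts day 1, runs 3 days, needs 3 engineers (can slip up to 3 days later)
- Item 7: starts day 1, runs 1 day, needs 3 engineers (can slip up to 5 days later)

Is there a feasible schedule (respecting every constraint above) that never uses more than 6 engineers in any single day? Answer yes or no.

no

The minimum achievable peak is 7; 6 < 7, so no feasible schedule stays within the cap.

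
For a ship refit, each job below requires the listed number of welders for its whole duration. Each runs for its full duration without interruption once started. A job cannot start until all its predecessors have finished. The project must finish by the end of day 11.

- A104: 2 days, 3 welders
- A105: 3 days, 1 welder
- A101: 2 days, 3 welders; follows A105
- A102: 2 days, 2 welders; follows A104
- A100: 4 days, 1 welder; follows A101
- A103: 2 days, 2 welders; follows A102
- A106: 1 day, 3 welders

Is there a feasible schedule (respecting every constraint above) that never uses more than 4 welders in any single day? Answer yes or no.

yes

Schedule A104@1, A105@1, A101@4, A102@6, A100@6, A103@8, A106@3: d1:4  d2:4  d3:4  d4:3  d5:3  d6:3  d7:3  d8:3  d9:3  d10:0  d11:0 — peak 4 ≤ 4.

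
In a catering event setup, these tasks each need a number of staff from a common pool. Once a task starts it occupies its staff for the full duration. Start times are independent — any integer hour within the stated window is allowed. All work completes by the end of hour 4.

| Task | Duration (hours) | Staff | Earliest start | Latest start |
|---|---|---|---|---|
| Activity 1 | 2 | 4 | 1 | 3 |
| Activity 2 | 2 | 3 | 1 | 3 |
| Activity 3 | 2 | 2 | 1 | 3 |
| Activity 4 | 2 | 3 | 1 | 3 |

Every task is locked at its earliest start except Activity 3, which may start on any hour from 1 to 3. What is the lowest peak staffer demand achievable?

10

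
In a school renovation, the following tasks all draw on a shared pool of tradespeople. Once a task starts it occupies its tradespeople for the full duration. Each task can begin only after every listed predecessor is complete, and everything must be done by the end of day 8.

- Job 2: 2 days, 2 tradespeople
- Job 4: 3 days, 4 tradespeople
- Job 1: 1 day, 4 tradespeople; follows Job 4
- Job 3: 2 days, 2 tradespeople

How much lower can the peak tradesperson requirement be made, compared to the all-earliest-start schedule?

4

Early-start peak: d1:8  d2:8  d3:4  d4:4  d5:0  d6:0  d7:0  d8:0 ⇒ 8.
Leveled (Job 2@1, Job 4@3, Job 1@6, Job 3@1): d1:4  d2:4  d3:4  d4:4  d5:4  d6:4  d7:0  d8:0 ⇒ 4.
Reduction 8 − 4 = 4.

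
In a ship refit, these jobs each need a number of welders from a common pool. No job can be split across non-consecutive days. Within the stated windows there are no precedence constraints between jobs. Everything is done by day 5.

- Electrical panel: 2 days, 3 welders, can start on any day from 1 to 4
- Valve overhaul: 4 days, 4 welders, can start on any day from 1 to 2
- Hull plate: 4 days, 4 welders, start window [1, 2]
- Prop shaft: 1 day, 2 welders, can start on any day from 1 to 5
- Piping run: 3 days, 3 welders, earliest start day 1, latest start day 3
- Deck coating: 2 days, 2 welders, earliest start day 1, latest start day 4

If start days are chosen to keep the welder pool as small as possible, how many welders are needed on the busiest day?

Early-start (Electrical panel@1, Valve overhaul@1, Hull plate@1, Prop shaft@1, Piping run@1, Deck coating@1) gives peak 18: d1:18  d2:16  d3:11  d4:8  d5:0.
Shift Piping run→3, Deck coating→2.
Schedule Electrical panel@1, Valve overhaul@1, Hull plate@1, Prop shaft@1, Piping run@3, Deck coating@2: d1:13  d2:13  d3:13  d4:11  d5:3 — peak 13.

13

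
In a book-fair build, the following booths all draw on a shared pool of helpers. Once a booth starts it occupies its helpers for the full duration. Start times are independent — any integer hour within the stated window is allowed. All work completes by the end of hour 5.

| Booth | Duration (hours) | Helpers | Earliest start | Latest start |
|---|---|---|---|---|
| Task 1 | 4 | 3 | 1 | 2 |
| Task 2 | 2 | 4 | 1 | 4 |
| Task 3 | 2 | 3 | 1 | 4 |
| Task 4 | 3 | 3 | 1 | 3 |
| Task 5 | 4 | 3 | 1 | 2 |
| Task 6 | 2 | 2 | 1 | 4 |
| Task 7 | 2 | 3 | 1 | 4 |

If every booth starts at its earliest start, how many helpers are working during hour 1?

At early start, hour 1 has: Task 1, Task 2, Task 3, Task 4, Task 5, Task 6, Task 7.
Demand: 3 + 4 + 3 + 3 + 3 + 2 + 3 = 21.

21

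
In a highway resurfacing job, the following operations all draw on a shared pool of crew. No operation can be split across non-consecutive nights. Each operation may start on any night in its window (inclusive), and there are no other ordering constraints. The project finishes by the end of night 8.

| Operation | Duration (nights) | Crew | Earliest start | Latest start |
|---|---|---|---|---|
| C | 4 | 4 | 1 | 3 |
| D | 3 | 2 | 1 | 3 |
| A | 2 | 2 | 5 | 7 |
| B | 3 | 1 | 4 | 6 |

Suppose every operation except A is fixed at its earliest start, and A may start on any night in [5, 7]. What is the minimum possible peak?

A@5: n1:6  n2:6  n3:6  n4:5  n5:3  n6:3  n7:0  n8:0 → peak 6
A@6: n1:6  n2:6  n3:6  n4:5  n5:1  n6:3  n7:2  n8:0 → peak 6
A@7: n1:6  n2:6  n3:6  n4:5  n5:1  n6:1  n7:2  n8:2 → peak 6
Best is A@5, peak 6.

6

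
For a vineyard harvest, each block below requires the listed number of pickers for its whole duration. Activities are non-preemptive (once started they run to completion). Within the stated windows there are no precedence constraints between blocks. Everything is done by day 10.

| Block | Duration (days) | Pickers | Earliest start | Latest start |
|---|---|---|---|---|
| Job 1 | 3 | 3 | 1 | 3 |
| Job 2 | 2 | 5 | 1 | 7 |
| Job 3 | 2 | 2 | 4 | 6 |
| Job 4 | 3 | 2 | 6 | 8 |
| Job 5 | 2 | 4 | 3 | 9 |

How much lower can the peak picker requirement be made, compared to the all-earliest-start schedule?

Early-start peak: d1:8  d2:8  d3:7  d4:6  d5:2  d6:2  d7:2  d8:2  d9:0  d10:0 ⇒ 8.
Leveled (Job 1@1, Job 2@4, Job 3@6, Job 4@6, Job 5@9): d1:3  d2:3  d3:3  d4:5  d5:5  d6:4  d7:4  d8:2  d9:4  d10:4 ⇒ 5.
Reduction 8 − 5 = 3.

3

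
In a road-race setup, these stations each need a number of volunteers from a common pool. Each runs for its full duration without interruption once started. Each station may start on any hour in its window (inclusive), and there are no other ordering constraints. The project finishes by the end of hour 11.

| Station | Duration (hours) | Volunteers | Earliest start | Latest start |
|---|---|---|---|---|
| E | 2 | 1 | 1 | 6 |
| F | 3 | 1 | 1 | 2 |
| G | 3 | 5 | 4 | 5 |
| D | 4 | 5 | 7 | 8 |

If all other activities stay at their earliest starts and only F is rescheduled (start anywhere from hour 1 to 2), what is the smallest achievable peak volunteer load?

5

F@1: h1:2  h2:2  h3:1  h4:5  h5:5  h6:5  h7:5  h8:5  h9:5  h10:5  h11:0 → peak 5
F@2: h1:1  h2:2  h3:1  h4:6  h5:5  h6:5  h7:5  h8:5  h9:5  h10:5  h11:0 → peak 6
Best is F@1, peak 5.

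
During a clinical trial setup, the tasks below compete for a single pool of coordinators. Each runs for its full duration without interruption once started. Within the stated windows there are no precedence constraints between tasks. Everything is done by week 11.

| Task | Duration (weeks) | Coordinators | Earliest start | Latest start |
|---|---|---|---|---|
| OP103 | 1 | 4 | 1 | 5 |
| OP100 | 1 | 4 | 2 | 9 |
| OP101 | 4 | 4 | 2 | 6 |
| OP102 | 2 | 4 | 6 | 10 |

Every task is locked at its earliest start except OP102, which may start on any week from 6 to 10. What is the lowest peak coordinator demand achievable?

8

OP102@6: w1:4  w2:8  w3:4  w4:4  w5:4  w6:4  w7:4  w8:0  w9:0  w10:0  w11:0 → peak 8
OP102@7: w1:4  w2:8  w3:4  w4:4  w5:4  w6:0  w7:4  w8:4  w9:0  w10:0  w11:0 → peak 8
OP102@8: w1:4  w2:8  w3:4  w4:4  w5:4  w6:0  w7:0  w8:4  w9:4  w10:0  w11:0 → peak 8
OP102@9: w1:4  w2:8  w3:4  w4:4  w5:4  w6:0  w7:0  w8:0  w9:4  w10:4  w11:0 → peak 8
OP102@10: w1:4  w2:8  w3:4  w4:4  w5:4  w6:0  w7:0  w8:0  w9:0  w10:4  w11:4 → peak 8
Best is OP102@6, peak 8.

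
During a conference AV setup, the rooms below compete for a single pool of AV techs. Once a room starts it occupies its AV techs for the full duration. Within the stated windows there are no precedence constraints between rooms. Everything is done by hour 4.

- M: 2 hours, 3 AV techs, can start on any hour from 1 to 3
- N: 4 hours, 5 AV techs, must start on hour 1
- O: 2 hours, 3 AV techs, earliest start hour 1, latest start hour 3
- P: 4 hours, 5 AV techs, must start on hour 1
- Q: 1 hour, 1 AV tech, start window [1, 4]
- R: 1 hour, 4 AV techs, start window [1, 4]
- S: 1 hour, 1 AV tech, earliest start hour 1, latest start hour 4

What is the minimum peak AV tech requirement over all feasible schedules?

Early-start (M@1, N@1, O@1, P@1, Q@1, R@1, S@1) gives peak 22: h1:22  h2:16  h3:10  h4:10.
Shift Q→3, R→3, S→3.
Schedule M@1, N@1, O@1, P@1, Q@3, R@3, S@3: h1:16  h2:16  h3:16  h4:10 — peak 16.

16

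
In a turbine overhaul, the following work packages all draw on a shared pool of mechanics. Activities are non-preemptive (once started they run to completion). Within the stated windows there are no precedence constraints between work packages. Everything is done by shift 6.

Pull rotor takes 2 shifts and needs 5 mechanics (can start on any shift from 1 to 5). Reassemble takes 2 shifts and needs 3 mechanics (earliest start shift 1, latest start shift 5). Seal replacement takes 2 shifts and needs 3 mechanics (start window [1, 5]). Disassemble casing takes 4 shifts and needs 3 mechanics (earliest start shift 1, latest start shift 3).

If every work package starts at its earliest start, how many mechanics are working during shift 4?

3

At early start, shift 4 has: Disassemble casing.
Demand: 3 = 3.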